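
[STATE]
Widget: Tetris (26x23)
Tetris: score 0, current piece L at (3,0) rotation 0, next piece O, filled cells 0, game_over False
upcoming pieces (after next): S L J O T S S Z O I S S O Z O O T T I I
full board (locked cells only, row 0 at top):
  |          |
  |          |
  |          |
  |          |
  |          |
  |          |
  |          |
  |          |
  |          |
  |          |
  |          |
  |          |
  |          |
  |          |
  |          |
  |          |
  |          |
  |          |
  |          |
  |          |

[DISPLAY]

     ▒    │Next:          
   ▒▒▒    │▓▓             
          │▓▓             
          │               
          │               
          │               
          │Score:         
          │0              
          │               
          │               
          │               
          │               
          │               
          │               
          │               
          │               
          │               
          │               
          │               
          │               
          │               
          │               
          │               


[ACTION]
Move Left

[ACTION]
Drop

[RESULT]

          │Next:          
    ▒     │▓▓             
  ▒▒▒     │▓▓             
          │               
          │               
          │               
          │Score:         
          │0              
          │               
          │               
          │               
          │               
          │               
          │               
          │               
          │               
          │               
          │               
          │               
          │               
          │               
          │               
          │               


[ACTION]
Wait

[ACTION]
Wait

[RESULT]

          │Next:          
          │▓▓             
          │▓▓             
    ▒     │               
  ▒▒▒     │               
          │               
          │Score:         
          │0              
          │               
          │               
          │               
          │               
          │               
          │               
          │               
          │               
          │               
          │               
          │               
          │               
          │               
          │               
          │               


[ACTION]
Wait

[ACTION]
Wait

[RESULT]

          │Next:          
          │▓▓             
          │▓▓             
          │               
          │               
    ▒     │               
  ▒▒▒     │Score:         
          │0              
          │               
          │               
          │               
          │               
          │               
          │               
          │               
          │               
          │               
          │               
          │               
          │               
          │               
          │               
          │               


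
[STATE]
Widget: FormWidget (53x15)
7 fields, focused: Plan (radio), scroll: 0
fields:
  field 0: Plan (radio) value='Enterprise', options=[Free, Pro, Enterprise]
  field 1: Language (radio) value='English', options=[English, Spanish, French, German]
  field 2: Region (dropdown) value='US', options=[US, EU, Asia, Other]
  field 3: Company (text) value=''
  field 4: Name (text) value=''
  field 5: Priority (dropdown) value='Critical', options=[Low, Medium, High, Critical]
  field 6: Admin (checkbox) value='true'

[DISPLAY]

> Plan:       ( ) Free  ( ) Pro  (●) Enterprise      
  Language:   (●) English  ( ) Spanish  ( ) French  (
  Region:     [US                                  ▼]
  Company:    [                                     ]
  Name:       [                                     ]
  Priority:   [Critical                            ▼]
  Admin:      [x]                                    
                                                     
                                                     
                                                     
                                                     
                                                     
                                                     
                                                     
                                                     


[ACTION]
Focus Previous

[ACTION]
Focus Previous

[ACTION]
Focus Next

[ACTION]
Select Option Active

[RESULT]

  Plan:       ( ) Free  ( ) Pro  (●) Enterprise      
  Language:   (●) English  ( ) Spanish  ( ) French  (
  Region:     [US                                  ▼]
  Company:    [                                     ]
  Name:       [                                     ]
  Priority:   [Critical                            ▼]
> Admin:      [x]                                    
                                                     
                                                     
                                                     
                                                     
                                                     
                                                     
                                                     
                                                     


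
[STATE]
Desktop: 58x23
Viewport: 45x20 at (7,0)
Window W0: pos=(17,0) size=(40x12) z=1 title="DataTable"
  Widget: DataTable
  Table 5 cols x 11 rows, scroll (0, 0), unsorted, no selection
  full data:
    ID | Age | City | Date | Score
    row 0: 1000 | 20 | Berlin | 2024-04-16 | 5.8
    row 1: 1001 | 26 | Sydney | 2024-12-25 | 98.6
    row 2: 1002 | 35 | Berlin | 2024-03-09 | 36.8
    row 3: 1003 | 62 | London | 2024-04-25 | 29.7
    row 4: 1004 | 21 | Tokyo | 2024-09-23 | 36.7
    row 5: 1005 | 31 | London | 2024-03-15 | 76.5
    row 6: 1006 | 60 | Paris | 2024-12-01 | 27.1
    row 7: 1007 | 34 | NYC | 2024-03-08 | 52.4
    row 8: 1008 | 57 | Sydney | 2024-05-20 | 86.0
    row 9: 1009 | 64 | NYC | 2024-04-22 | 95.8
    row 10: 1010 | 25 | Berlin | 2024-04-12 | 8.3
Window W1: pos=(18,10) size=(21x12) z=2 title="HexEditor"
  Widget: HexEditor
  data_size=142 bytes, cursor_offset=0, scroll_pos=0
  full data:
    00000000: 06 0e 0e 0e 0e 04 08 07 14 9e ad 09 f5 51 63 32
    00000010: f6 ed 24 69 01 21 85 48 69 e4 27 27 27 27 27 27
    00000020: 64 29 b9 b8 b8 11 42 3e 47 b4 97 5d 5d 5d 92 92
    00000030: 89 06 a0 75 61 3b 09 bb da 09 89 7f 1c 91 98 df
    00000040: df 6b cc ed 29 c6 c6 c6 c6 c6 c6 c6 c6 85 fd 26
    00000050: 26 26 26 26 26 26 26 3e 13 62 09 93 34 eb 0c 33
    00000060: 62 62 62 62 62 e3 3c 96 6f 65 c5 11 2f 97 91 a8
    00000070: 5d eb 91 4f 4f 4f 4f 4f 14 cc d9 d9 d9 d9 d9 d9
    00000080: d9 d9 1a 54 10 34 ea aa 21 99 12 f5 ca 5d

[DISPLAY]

          ┏━━━━━━━━━━━━━━━━━━━━━━━━━━━━━━━━━━
          ┃ DataTable                        
          ┠──────────────────────────────────
          ┃ID  │Age│City  │Date      │Score  
          ┃────┼───┼──────┼──────────┼─────  
          ┃1000│20 │Berlin│2024-04-16│5.8    
          ┃1001│26 │Sydney│2024-12-25│98.6   
          ┃1002│35 │Berlin│2024-03-09│36.8   
          ┃1003│62 │London│2024-04-25│29.7   
          ┃1004│21 │Tokyo │2024-09-23│36.7   
          ┃┏━━━━━━━━━━━━━━━━━━━┓03-15│76.5   
          ┗┃ HexEditor         ┃━━━━━━━━━━━━━
           ┠───────────────────┨             
           ┃00000000  06 0e 0e ┃             
           ┃00000010  f6 ed 24 ┃             
           ┃00000020  64 29 b9 ┃             
           ┃00000030  89 06 a0 ┃             
           ┃00000040  df 6b cc ┃             
           ┃00000050  26 26 26 ┃             
           ┃00000060  62 62 62 ┃             


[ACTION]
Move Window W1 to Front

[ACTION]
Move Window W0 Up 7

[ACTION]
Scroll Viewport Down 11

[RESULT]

          ┃ID  │Age│City  │Date      │Score  
          ┃────┼───┼──────┼──────────┼─────  
          ┃1000│20 │Berlin│2024-04-16│5.8    
          ┃1001│26 │Sydney│2024-12-25│98.6   
          ┃1002│35 │Berlin│2024-03-09│36.8   
          ┃1003│62 │London│2024-04-25│29.7   
          ┃1004│21 │Tokyo │2024-09-23│36.7   
          ┃┏━━━━━━━━━━━━━━━━━━━┓03-15│76.5   
          ┗┃ HexEditor         ┃━━━━━━━━━━━━━
           ┠───────────────────┨             
           ┃00000000  06 0e 0e ┃             
           ┃00000010  f6 ed 24 ┃             
           ┃00000020  64 29 b9 ┃             
           ┃00000030  89 06 a0 ┃             
           ┃00000040  df 6b cc ┃             
           ┃00000050  26 26 26 ┃             
           ┃00000060  62 62 62 ┃             
           ┃00000070  5d eb 91 ┃             
           ┗━━━━━━━━━━━━━━━━━━━┛             
                                             


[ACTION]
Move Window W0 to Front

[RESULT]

          ┃ID  │Age│City  │Date      │Score  
          ┃────┼───┼──────┼──────────┼─────  
          ┃1000│20 │Berlin│2024-04-16│5.8    
          ┃1001│26 │Sydney│2024-12-25│98.6   
          ┃1002│35 │Berlin│2024-03-09│36.8   
          ┃1003│62 │London│2024-04-25│29.7   
          ┃1004│21 │Tokyo │2024-09-23│36.7   
          ┃1005│31 │London│2024-03-15│76.5   
          ┗━━━━━━━━━━━━━━━━━━━━━━━━━━━━━━━━━━
           ┠───────────────────┨             
           ┃00000000  06 0e 0e ┃             
           ┃00000010  f6 ed 24 ┃             
           ┃00000020  64 29 b9 ┃             
           ┃00000030  89 06 a0 ┃             
           ┃00000040  df 6b cc ┃             
           ┃00000050  26 26 26 ┃             
           ┃00000060  62 62 62 ┃             
           ┃00000070  5d eb 91 ┃             
           ┗━━━━━━━━━━━━━━━━━━━┛             
                                             


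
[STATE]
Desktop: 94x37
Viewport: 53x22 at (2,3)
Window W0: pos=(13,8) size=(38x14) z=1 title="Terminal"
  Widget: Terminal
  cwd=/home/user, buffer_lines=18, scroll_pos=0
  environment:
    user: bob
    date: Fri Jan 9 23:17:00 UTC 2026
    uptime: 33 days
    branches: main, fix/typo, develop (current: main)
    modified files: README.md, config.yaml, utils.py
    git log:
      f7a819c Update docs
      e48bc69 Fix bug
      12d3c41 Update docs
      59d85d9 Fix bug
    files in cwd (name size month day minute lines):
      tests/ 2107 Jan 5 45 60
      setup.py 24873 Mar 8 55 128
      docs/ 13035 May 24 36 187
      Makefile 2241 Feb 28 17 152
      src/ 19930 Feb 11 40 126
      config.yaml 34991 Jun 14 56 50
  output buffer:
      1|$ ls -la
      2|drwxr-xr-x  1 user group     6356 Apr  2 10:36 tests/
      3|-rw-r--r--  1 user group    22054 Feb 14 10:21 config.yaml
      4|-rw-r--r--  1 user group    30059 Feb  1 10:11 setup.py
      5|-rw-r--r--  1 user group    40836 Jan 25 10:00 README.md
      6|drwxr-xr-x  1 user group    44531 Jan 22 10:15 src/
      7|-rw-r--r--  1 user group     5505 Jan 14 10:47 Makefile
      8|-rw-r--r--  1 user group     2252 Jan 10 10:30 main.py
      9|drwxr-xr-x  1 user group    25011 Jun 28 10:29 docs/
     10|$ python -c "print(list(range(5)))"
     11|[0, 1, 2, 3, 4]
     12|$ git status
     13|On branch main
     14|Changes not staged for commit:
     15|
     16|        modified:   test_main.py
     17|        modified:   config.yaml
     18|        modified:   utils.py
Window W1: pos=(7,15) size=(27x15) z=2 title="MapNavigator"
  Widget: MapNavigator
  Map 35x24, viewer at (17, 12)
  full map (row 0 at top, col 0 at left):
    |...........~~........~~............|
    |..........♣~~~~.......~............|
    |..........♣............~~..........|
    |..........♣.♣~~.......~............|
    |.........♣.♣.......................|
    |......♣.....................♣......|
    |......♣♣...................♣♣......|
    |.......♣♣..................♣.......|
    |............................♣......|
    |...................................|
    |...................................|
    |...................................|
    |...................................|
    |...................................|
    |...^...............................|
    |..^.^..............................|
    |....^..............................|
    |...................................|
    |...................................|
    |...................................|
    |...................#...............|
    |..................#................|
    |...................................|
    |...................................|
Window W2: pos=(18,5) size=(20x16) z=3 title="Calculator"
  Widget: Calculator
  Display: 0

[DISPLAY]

                                                     
                                                     
                ┏━━━━━━━━━━━━━━━━━━┓                 
                ┃ Calculator       ┃                 
                ┠──────────────────┨                 
           ┏━━━━┃                 0┃━━━━━━━━━━━━┓    
           ┃ Ter┃┌───┬───┬───┬───┐ ┃            ┃    
           ┠────┃│ 7 │ 8 │ 9 │ ÷ │ ┃────────────┨    
           ┃$ ls┃├───┼───┼───┼───┤ ┃            ┃    
           ┃drwx┃│ 4 │ 5 │ 6 │ × │ ┃     6356 Ap┃    
           ┃-rw-┃├───┼───┼───┼───┤ ┃    22054 Fe┃    
           ┃-rw-┃│ 1 │ 2 │ 3 │ - │ ┃    30059 Fe┃    
     ┏━━━━━━━━━━┃├───┼───┼───┼───┤ ┃    40836 Ja┃    
     ┃ MapNaviga┃│ 0 │ . │ = │ + │ ┃    44531 Ja┃    
     ┠──────────┃├───┼───┼───┼───┤ ┃     5505 Ja┃    
     ┃..♣♣......┃│ C │ MC│ MR│ M+│ ┃     2252 Ja┃    
     ┃..........┃└───┴───┴───┴───┘ ┃    25011 Ju┃    
     ┃..........┗━━━━━━━━━━━━━━━━━━┛range(5)))" ┃    
     ┃.........................┃━━━━━━━━━━━━━━━━┛    
     ┃.........................┃                     
     ┃............@............┃                     
     ┃.........................┃                     


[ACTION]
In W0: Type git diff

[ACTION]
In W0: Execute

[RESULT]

                                                     
                                                     
                ┏━━━━━━━━━━━━━━━━━━┓                 
                ┃ Calculator       ┃                 
                ┠──────────────────┨                 
           ┏━━━━┃                 0┃━━━━━━━━━━━━┓    
           ┃ Ter┃┌───┬───┬───┬───┐ ┃            ┃    
           ┠────┃│ 7 │ 8 │ 9 │ ÷ │ ┃────────────┨    
           ┃    ┃├───┼───┼───┼───┤ ┃ig.yaml     ┃    
           ┃    ┃│ 4 │ 5 │ 6 │ × │ ┃s.py        ┃    
           ┃$ gi┃├───┼───┼───┼───┤ ┃            ┃    
           ┃diff┃│ 1 │ 2 │ 3 │ - │ ┃ain.py      ┃    
     ┏━━━━━━━━━━┃├───┼───┼───┼───┤ ┃            ┃    
     ┃ MapNaviga┃│ 0 │ . │ = │ + │ ┃            ┃    
     ┠──────────┃├───┼───┼───┼───┤ ┃            ┃    
     ┃..♣♣......┃│ C │ MC│ MR│ M+│ ┃            ┃    
     ┃..........┃└───┴───┴───┴───┘ ┃            ┃    
     ┃..........┗━━━━━━━━━━━━━━━━━━┛            ┃    
     ┃.........................┃━━━━━━━━━━━━━━━━┛    
     ┃.........................┃                     
     ┃............@............┃                     
     ┃.........................┃                     


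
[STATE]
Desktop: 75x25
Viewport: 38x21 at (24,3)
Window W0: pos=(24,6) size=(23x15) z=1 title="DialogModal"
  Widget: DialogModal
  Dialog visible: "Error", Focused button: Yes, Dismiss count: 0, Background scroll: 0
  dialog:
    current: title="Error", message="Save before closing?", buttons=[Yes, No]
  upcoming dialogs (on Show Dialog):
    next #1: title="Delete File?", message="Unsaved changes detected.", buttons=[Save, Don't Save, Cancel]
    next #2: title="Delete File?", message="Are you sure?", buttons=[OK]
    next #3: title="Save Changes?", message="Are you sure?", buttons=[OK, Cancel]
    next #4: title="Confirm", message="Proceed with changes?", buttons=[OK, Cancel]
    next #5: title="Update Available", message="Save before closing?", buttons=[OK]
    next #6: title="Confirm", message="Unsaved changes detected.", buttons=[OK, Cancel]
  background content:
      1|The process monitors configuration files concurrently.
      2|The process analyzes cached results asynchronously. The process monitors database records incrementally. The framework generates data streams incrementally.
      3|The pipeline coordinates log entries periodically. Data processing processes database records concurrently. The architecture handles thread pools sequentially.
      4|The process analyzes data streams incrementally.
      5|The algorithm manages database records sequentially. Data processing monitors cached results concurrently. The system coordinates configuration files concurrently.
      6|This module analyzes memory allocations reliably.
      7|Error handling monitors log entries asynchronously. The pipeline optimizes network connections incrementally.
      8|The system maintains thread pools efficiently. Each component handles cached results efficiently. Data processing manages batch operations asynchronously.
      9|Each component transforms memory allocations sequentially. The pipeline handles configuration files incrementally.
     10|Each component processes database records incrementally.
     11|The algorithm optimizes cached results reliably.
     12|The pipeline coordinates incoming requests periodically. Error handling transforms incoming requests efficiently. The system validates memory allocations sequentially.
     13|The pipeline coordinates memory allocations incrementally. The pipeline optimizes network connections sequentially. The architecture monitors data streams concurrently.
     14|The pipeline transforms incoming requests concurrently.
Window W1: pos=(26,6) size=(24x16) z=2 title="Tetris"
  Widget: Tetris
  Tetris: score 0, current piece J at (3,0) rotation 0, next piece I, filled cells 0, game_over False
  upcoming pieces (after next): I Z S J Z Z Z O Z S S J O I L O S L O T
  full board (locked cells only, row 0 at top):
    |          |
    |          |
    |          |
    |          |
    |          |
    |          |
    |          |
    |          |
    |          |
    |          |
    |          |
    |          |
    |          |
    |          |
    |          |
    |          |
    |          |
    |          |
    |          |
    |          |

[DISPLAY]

                                      
                                      
                                      
┏━┏━━━━━━━━━━━━━━━━━━━━━━┓            
┃ ┃ Tetris               ┃            
┠─┠──────────────────────┨            
┃T┃          │Next:      ┃            
┃T┃          │████       ┃            
┃T┃          │           ┃            
┃T┃          │           ┃            
┃T┃          │           ┃            
┃T┃          │           ┃            
┃E┃          │Score:     ┃            
┃T┃          │0          ┃            
┃E┃          │           ┃            
┃E┃          │           ┃            
┃T┃          │           ┃            
┗━┃          │           ┃            
  ┗━━━━━━━━━━━━━━━━━━━━━━┛            
                                      
                                      


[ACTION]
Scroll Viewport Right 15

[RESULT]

                                      
                                      
                                      
━━━━━━━━━━━━┓                         
            ┃                         
────────────┨                         
│Next:      ┃                         
│████       ┃                         
│           ┃                         
│           ┃                         
│           ┃                         
│           ┃                         
│Score:     ┃                         
│0          ┃                         
│           ┃                         
│           ┃                         
│           ┃                         
│           ┃                         
━━━━━━━━━━━━┛                         
                                      
                                      


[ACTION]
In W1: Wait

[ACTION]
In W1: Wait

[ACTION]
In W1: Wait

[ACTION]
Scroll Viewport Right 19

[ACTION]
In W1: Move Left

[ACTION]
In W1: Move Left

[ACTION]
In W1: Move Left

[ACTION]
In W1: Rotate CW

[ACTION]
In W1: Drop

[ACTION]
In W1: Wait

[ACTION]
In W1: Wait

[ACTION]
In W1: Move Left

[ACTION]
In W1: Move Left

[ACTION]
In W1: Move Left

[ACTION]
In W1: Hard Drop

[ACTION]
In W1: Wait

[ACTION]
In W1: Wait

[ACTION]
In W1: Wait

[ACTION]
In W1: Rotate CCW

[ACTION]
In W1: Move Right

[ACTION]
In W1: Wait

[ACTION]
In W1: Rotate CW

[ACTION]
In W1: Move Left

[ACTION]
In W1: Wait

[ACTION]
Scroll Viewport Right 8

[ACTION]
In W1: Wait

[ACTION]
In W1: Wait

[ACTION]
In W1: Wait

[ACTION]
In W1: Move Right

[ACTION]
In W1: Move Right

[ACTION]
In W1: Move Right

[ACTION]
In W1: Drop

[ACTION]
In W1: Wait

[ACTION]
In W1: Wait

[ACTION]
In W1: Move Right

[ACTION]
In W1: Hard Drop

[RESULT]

                                      
                                      
                                      
━━━━━━━━━━━━┓                         
            ┃                         
────────────┨                         
│Next:      ┃                         
│▓▓         ┃                         
│ ▓▓        ┃                         
│           ┃                         
│           ┃                         
│           ┃                         
│Score:     ┃                         
│0          ┃                         
│           ┃                         
│           ┃                         
│           ┃                         
│           ┃                         
━━━━━━━━━━━━┛                         
                                      
                                      


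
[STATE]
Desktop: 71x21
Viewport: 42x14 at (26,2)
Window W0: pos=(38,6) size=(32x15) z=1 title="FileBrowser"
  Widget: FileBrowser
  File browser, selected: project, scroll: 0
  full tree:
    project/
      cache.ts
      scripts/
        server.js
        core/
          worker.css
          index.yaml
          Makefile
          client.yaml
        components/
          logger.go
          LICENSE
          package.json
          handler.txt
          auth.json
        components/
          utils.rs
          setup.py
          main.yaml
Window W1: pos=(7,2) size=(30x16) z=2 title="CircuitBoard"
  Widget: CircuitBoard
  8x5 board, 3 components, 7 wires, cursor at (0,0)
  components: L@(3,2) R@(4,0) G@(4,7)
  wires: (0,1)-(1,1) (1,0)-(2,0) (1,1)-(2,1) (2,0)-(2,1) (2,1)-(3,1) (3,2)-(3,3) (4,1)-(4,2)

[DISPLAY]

━━━━━━━━━━┓                               
          ┃                               
──────────┨                               
          ┃                               
          ┃ ┏━━━━━━━━━━━━━━━━━━━━━━━━━━━━━
          ┃ ┃ FileBrowser                 
          ┃ ┠─────────────────────────────
          ┃ ┃> [-] project/               
          ┃ ┃    cache.ts                 
          ┃ ┃    [+] scripts/             
          ┃ ┃                             
          ┃ ┃                             
          ┃ ┃                             
          ┃ ┃                             


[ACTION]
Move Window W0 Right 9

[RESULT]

━━━━━━━━━━┓                               
          ┃                               
──────────┨                               
          ┃                               
          ┃  ┏━━━━━━━━━━━━━━━━━━━━━━━━━━━━
          ┃  ┃ FileBrowser                
          ┃  ┠────────────────────────────
          ┃  ┃> [-] project/              
          ┃  ┃    cache.ts                
          ┃  ┃    [+] scripts/            
          ┃  ┃                            
          ┃  ┃                            
          ┃  ┃                            
          ┃  ┃                            


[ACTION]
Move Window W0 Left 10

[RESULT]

━━━━━━━━━━┓                               
          ┃                               
──────────┨                               
          ┃                               
          ┃━━━━━━━━━━━━━━━━━━━━━━━┓       
          ┃owser                  ┃       
          ┃───────────────────────┨       
          ┃roject/                ┃       
          ┃he.ts                  ┃       
          ┃ scripts/              ┃       
          ┃                       ┃       
          ┃                       ┃       
          ┃                       ┃       
          ┃                       ┃       


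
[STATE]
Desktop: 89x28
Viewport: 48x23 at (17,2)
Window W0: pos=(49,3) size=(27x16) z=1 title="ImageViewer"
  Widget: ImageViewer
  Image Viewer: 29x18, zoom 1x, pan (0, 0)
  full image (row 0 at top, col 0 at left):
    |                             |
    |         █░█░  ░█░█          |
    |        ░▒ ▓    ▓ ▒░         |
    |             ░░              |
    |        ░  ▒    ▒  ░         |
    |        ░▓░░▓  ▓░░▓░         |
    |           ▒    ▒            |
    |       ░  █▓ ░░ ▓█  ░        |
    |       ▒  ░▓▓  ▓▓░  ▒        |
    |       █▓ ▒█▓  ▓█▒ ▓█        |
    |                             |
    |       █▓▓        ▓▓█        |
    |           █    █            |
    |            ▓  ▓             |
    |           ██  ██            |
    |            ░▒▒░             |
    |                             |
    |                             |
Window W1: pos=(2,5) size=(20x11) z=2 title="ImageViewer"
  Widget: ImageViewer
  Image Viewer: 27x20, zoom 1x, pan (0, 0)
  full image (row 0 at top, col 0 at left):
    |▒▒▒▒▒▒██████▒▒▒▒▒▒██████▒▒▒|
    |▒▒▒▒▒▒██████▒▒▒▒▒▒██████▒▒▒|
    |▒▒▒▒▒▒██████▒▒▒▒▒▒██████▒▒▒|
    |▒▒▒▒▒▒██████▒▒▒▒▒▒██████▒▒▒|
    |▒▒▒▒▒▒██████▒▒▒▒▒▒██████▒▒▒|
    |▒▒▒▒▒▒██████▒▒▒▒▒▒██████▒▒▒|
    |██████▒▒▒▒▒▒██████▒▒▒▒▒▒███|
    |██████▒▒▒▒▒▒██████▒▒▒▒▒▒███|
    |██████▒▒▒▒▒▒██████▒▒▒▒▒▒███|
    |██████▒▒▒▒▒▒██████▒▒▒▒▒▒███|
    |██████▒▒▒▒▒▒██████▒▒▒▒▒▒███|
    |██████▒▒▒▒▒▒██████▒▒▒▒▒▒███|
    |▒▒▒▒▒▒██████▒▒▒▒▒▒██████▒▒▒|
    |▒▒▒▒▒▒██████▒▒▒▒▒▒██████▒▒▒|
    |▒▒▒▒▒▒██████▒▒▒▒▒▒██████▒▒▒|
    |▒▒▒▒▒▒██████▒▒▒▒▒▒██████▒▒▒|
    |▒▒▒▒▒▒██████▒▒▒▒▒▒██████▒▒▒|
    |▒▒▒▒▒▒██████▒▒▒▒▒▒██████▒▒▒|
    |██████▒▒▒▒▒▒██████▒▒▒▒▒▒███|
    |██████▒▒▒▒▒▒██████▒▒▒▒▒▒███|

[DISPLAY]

                                                
                                ┏━━━━━━━━━━━━━━━
                                ┃ ImageViewer   
━━━━┓                           ┠───────────────
    ┃                           ┃               
────┨                           ┃         █░█░  
▒▒▒▒┃                           ┃        ░▒ ▓   
▒▒▒▒┃                           ┃             ░░
▒▒▒▒┃                           ┃        ░  ▒   
▒▒▒▒┃                           ┃        ░▓░░▓  
▒▒▒▒┃                           ┃           ▒   
▒▒▒▒┃                           ┃       ░  █▓ ░░
████┃                           ┃       ▒  ░▓▓  
━━━━┛                           ┃       █▓ ▒█▓  
                                ┃               
                                ┃       █▓▓     
                                ┗━━━━━━━━━━━━━━━
                                                
                                                
                                                
                                                
                                                
                                                


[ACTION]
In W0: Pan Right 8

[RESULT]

                                                
                                ┏━━━━━━━━━━━━━━━
                                ┃ ImageViewer   
━━━━┓                           ┠───────────────
    ┃                           ┃               
────┨                           ┃ █░█░  ░█░█    
▒▒▒▒┃                           ┃░▒ ▓    ▓ ▒░   
▒▒▒▒┃                           ┃     ░░        
▒▒▒▒┃                           ┃░  ▒    ▒  ░   
▒▒▒▒┃                           ┃░▓░░▓  ▓░░▓░   
▒▒▒▒┃                           ┃   ▒    ▒      
▒▒▒▒┃                           ┃  █▓ ░░ ▓█  ░  
████┃                           ┃  ░▓▓  ▓▓░  ▒  
━━━━┛                           ┃▓ ▒█▓  ▓█▒ ▓█  
                                ┃               
                                ┃▓▓        ▓▓█  
                                ┗━━━━━━━━━━━━━━━
                                                
                                                
                                                
                                                
                                                
                                                


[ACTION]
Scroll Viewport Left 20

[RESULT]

                                                
                                                
                                                
  ┏━━━━━━━━━━━━━━━━━━┓                          
  ┃ ImageViewer      ┃                          
  ┠──────────────────┨                          
  ┃▒▒▒▒▒▒██████▒▒▒▒▒▒┃                          
  ┃▒▒▒▒▒▒██████▒▒▒▒▒▒┃                          
  ┃▒▒▒▒▒▒██████▒▒▒▒▒▒┃                          
  ┃▒▒▒▒▒▒██████▒▒▒▒▒▒┃                          
  ┃▒▒▒▒▒▒██████▒▒▒▒▒▒┃                          
  ┃▒▒▒▒▒▒██████▒▒▒▒▒▒┃                          
  ┃██████▒▒▒▒▒▒██████┃                          
  ┗━━━━━━━━━━━━━━━━━━┛                          
                                                
                                                
                                                
                                                
                                                
                                                
                                                
                                                
                                                


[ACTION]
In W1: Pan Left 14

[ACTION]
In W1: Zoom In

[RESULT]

                                                
                                                
                                                
  ┏━━━━━━━━━━━━━━━━━━┓                          
  ┃ ImageViewer      ┃                          
  ┠──────────────────┨                          
  ┃▒▒▒▒▒▒▒▒▒▒▒▒██████┃                          
  ┃▒▒▒▒▒▒▒▒▒▒▒▒██████┃                          
  ┃▒▒▒▒▒▒▒▒▒▒▒▒██████┃                          
  ┃▒▒▒▒▒▒▒▒▒▒▒▒██████┃                          
  ┃▒▒▒▒▒▒▒▒▒▒▒▒██████┃                          
  ┃▒▒▒▒▒▒▒▒▒▒▒▒██████┃                          
  ┃▒▒▒▒▒▒▒▒▒▒▒▒██████┃                          
  ┗━━━━━━━━━━━━━━━━━━┛                          
                                                
                                                
                                                
                                                
                                                
                                                
                                                
                                                
                                                


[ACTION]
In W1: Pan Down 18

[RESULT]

                                                
                                                
                                                
  ┏━━━━━━━━━━━━━━━━━━┓                          
  ┃ ImageViewer      ┃                          
  ┠──────────────────┨                          
  ┃████████████▒▒▒▒▒▒┃                          
  ┃████████████▒▒▒▒▒▒┃                          
  ┃████████████▒▒▒▒▒▒┃                          
  ┃████████████▒▒▒▒▒▒┃                          
  ┃████████████▒▒▒▒▒▒┃                          
  ┃████████████▒▒▒▒▒▒┃                          
  ┃▒▒▒▒▒▒▒▒▒▒▒▒██████┃                          
  ┗━━━━━━━━━━━━━━━━━━┛                          
                                                
                                                
                                                
                                                
                                                
                                                
                                                
                                                
                                                


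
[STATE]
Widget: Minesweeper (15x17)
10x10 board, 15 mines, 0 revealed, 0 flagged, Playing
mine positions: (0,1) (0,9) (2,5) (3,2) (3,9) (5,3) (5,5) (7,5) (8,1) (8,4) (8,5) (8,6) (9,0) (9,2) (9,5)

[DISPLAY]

■■■■■■■■■■     
■■■■■■■■■■     
■■■■■■■■■■     
■■■■■■■■■■     
■■■■■■■■■■     
■■■■■■■■■■     
■■■■■■■■■■     
■■■■■■■■■■     
■■■■■■■■■■     
■■■■■■■■■■     
               
               
               
               
               
               
               


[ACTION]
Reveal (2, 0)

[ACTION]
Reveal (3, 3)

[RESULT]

■■■■■■■■■■     
11■■■■■■■■     
 1■■■■■■■■     
 1■1■■■■■■     
 12■■■■■■■     
  1■■■■■■■     
  1■■■■■■■     
111■■■■■■■     
■■■■■■■■■■     
■■■■■■■■■■     
               
               
               
               
               
               
               


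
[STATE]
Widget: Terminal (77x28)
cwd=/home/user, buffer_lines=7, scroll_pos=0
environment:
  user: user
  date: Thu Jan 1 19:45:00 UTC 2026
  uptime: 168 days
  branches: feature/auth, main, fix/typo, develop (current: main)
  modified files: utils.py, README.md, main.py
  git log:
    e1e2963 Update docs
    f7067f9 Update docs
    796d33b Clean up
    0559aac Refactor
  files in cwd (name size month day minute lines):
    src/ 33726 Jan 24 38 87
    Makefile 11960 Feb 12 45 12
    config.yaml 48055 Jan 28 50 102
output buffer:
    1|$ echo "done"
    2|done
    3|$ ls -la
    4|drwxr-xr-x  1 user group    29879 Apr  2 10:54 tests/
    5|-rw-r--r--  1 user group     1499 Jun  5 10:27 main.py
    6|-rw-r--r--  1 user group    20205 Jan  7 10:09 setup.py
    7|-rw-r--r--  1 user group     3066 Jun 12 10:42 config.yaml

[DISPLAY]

$ echo "done"                                                                
done                                                                         
$ ls -la                                                                     
drwxr-xr-x  1 user group    29879 Apr  2 10:54 tests/                        
-rw-r--r--  1 user group     1499 Jun  5 10:27 main.py                       
-rw-r--r--  1 user group    20205 Jan  7 10:09 setup.py                      
-rw-r--r--  1 user group     3066 Jun 12 10:42 config.yaml                   
$ █                                                                          
                                                                             
                                                                             
                                                                             
                                                                             
                                                                             
                                                                             
                                                                             
                                                                             
                                                                             
                                                                             
                                                                             
                                                                             
                                                                             
                                                                             
                                                                             
                                                                             
                                                                             
                                                                             
                                                                             
                                                                             


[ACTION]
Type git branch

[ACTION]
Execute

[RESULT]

$ echo "done"                                                                
done                                                                         
$ ls -la                                                                     
drwxr-xr-x  1 user group    29879 Apr  2 10:54 tests/                        
-rw-r--r--  1 user group     1499 Jun  5 10:27 main.py                       
-rw-r--r--  1 user group    20205 Jan  7 10:09 setup.py                      
-rw-r--r--  1 user group     3066 Jun 12 10:42 config.yaml                   
$ git branch                                                                 
  feature/auth                                                               
* main                                                                       
  fix/typo                                                                   
  develop                                                                    
$ █                                                                          
                                                                             
                                                                             
                                                                             
                                                                             
                                                                             
                                                                             
                                                                             
                                                                             
                                                                             
                                                                             
                                                                             
                                                                             
                                                                             
                                                                             
                                                                             


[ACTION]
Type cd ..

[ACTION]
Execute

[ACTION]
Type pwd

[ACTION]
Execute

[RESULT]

$ echo "done"                                                                
done                                                                         
$ ls -la                                                                     
drwxr-xr-x  1 user group    29879 Apr  2 10:54 tests/                        
-rw-r--r--  1 user group     1499 Jun  5 10:27 main.py                       
-rw-r--r--  1 user group    20205 Jan  7 10:09 setup.py                      
-rw-r--r--  1 user group     3066 Jun 12 10:42 config.yaml                   
$ git branch                                                                 
  feature/auth                                                               
* main                                                                       
  fix/typo                                                                   
  develop                                                                    
$ cd ..                                                                      
                                                                             
$ pwd                                                                        
/home                                                                        
$ █                                                                          
                                                                             
                                                                             
                                                                             
                                                                             
                                                                             
                                                                             
                                                                             
                                                                             
                                                                             
                                                                             
                                                                             
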